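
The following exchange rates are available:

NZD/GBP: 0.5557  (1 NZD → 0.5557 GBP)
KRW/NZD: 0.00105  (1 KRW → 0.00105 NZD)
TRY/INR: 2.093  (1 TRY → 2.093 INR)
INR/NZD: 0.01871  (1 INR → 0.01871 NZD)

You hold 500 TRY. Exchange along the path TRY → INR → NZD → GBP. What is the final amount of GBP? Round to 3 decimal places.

500 TRY × 2.093 = 1046.5 INR
1046.5 INR × 0.01871 = 19.580015 NZD
19.580015 NZD × 0.5557 = 10.8806143355 GBP

10.881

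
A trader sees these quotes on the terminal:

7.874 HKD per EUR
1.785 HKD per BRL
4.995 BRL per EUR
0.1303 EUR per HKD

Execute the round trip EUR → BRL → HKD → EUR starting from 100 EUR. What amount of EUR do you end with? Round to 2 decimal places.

116.18

100 EUR × 4.995 = 499.5 BRL
499.5 BRL × 1.785 = 891.6075 HKD
891.6075 HKD × 0.1303 = 116.17645725 EUR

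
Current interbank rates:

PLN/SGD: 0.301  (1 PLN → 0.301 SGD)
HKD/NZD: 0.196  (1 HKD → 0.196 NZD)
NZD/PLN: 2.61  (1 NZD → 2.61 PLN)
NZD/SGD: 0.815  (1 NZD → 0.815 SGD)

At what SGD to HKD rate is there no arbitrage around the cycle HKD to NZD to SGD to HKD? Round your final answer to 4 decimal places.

6.2602

Known legs of the cycle: 0.196 × 0.815 = 0.15974
For no arbitrage the full-cycle product must be 1, so the missing rate is 1 / 0.15974 ≈ 6.260173.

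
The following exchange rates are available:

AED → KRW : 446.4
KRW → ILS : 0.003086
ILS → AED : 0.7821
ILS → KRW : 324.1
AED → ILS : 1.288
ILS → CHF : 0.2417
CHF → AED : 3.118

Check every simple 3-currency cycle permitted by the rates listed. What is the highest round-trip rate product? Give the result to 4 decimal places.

AED→KRW→ILS→AED: 446.4 × 0.003086 × 0.7821 = 1.07741
CHF→AED→ILS→CHF: 3.118 × 1.288 × 0.2417 = 0.97066
Maximum is AED→KRW→ILS→AED at 1.0774; arbitrage exists.

1.0774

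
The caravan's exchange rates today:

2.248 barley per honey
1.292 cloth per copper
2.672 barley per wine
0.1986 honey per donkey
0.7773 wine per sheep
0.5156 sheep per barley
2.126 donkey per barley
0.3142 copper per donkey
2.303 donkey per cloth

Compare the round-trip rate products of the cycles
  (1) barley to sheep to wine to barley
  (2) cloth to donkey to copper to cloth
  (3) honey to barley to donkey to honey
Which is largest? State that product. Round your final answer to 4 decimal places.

1.0709

(1) 0.5156 × 0.7773 × 2.672 = 1.07087
(2) 2.303 × 0.3142 × 1.292 = 0.93489
(3) 2.248 × 2.126 × 0.1986 = 0.94916
Highest is cycle (1) at 1.0709 (>1, arbitrage).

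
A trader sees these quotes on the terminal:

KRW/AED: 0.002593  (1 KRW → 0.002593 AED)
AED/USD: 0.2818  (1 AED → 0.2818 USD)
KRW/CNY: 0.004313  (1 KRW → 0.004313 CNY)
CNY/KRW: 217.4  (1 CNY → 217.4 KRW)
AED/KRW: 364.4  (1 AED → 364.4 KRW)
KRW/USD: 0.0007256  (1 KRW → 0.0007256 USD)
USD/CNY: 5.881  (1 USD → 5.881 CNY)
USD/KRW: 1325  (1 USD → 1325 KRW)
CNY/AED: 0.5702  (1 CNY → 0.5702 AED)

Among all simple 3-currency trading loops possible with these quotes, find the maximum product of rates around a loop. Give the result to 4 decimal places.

0.9682

USD→KRW→AED→USD: 1325 × 0.002593 × 0.2818 = 0.96819
CNY→AED→USD→CNY: 0.5702 × 0.2818 × 5.881 = 0.94497
CNY→KRW→USD→CNY: 217.4 × 0.0007256 × 5.881 = 0.92770
CNY→AED→KRW→CNY: 0.5702 × 364.4 × 0.004313 = 0.89616
Maximum is USD→KRW→AED→USD at 0.9682; no arbitrage — every cycle loses value.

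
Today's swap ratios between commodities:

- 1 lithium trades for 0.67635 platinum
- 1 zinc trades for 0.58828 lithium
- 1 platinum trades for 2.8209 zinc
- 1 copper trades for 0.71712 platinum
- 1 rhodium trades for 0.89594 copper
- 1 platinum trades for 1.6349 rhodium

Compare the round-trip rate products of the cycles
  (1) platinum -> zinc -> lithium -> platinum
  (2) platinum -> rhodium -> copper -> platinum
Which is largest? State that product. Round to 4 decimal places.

(1) 2.8209 × 0.58828 × 0.67635 = 1.12239
(2) 1.6349 × 0.89594 × 0.71712 = 1.05042
Highest is cycle (1) at 1.1224 (>1, arbitrage).

1.1224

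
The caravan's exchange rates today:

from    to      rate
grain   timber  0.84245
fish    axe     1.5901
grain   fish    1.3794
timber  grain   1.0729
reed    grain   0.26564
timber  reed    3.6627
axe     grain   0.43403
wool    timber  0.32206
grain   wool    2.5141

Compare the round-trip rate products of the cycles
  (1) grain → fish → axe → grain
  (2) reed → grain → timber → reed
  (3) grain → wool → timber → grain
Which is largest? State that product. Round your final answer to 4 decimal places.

(1) 1.3794 × 1.5901 × 0.43403 = 0.95199
(2) 0.26564 × 0.84245 × 3.6627 = 0.81967
(3) 2.5141 × 0.32206 × 1.0729 = 0.86872
Highest is cycle (1) at 0.9520 (≤1, no arbitrage).

0.9520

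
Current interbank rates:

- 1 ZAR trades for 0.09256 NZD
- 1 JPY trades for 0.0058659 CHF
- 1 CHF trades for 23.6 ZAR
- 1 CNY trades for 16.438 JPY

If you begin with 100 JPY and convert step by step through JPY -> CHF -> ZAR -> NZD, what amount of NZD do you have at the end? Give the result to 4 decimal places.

100 JPY × 0.0058659 = 0.58659 CHF
0.58659 CHF × 23.6 = 13.843524 ZAR
13.843524 ZAR × 0.09256 = 1.28135658144 NZD

1.2814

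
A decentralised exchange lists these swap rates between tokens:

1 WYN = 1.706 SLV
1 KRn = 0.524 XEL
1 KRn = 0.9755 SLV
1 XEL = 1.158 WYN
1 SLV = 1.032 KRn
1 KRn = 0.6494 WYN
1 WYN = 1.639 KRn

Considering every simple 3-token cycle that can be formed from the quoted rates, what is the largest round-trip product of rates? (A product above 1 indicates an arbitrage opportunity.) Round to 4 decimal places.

WYN→SLV→KRn→WYN: 1.706 × 1.032 × 0.6494 = 1.14333
WYN→KRn→XEL→WYN: 1.639 × 0.524 × 1.158 = 0.99453
Maximum is WYN→SLV→KRn→WYN at 1.1433; arbitrage exists.

1.1433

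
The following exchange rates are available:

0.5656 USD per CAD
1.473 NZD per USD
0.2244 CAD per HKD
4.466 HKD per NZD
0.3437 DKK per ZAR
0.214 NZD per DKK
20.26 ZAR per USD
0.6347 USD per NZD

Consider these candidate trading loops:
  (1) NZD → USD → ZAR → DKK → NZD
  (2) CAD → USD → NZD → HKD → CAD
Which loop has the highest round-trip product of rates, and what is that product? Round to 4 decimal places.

(1) 0.6347 × 20.26 × 0.3437 × 0.214 = 0.94580
(2) 0.5656 × 1.473 × 4.466 × 0.2244 = 0.83494
Highest is cycle (1) at 0.9458 (≤1, no arbitrage).

0.9458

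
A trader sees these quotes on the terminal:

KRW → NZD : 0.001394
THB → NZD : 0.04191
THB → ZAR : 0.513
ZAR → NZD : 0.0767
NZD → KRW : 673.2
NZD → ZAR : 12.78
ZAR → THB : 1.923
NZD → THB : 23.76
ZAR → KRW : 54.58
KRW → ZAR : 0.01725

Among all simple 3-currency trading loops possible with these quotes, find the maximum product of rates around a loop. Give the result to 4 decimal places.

1.0300

NZD→ZAR→THB→NZD: 12.78 × 1.923 × 0.04191 = 1.02998
NZD→ZAR→KRW→NZD: 12.78 × 54.58 × 0.001394 = 0.97236
NZD→THB→ZAR→NZD: 23.76 × 0.513 × 0.0767 = 0.93489
NZD→KRW→ZAR→NZD: 673.2 × 0.01725 × 0.0767 = 0.89069
Maximum is NZD→ZAR→THB→NZD at 1.0300; arbitrage exists.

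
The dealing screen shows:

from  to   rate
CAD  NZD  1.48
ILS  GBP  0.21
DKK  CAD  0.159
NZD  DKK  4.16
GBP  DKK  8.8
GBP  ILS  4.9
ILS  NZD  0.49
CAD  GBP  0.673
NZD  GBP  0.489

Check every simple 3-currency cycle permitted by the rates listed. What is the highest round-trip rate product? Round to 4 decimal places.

GBP→ILS→NZD→GBP: 4.9 × 0.49 × 0.489 = 1.17409
DKK→CAD→NZD→DKK: 0.159 × 1.48 × 4.16 = 0.97893
DKK→CAD→GBP→DKK: 0.159 × 0.673 × 8.8 = 0.94166
Maximum is GBP→ILS→NZD→GBP at 1.1741; arbitrage exists.

1.1741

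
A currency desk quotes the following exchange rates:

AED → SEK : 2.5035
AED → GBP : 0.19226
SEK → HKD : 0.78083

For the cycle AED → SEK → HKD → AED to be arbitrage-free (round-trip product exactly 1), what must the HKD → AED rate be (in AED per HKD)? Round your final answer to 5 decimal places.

0.51156

Known legs of the cycle: 2.5035 × 0.78083 = 1.954807905
For no arbitrage the full-cycle product must be 1, so the missing rate is 1 / 1.954807905 ≈ 0.5115592.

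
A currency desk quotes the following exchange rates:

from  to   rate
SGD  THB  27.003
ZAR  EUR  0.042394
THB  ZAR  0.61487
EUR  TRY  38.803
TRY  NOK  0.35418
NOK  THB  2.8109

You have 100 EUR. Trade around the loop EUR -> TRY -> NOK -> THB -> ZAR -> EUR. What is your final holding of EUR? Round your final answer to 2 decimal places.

100 EUR × 38.803 = 3880.3 TRY
3880.3 TRY × 0.35418 = 1374.324654 NOK
1374.324654 NOK × 2.8109 = 3863.0891699286 THB
3863.0891699286 THB × 0.61487 = 2375.297637913998282 ZAR
2375.297637913998282 ZAR × 0.042394 = 100.698368061726043167108 EUR

100.70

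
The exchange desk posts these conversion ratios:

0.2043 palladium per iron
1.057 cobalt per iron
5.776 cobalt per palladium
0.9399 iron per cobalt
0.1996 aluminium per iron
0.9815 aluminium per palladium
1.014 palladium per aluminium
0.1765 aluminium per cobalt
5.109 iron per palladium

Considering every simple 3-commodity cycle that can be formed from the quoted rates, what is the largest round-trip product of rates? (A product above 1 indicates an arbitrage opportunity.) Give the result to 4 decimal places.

cobalt→iron→palladium→cobalt: 0.9399 × 0.2043 × 5.776 = 1.10912
palladium→iron→aluminium→palladium: 5.109 × 0.1996 × 1.014 = 1.03403
cobalt→aluminium→palladium→cobalt: 0.1765 × 1.014 × 5.776 = 1.03374
Maximum is cobalt→iron→palladium→cobalt at 1.1091; arbitrage exists.

1.1091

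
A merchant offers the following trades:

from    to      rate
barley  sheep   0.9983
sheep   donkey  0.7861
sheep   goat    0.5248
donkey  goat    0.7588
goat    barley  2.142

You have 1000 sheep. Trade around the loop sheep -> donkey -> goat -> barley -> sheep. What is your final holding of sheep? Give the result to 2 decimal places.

1000 sheep × 0.7861 = 786.1 donkey
786.1 donkey × 0.7588 = 596.49268 goat
596.49268 goat × 2.142 = 1277.68732056 barley
1277.68732056 barley × 0.9983 = 1275.515252115048 sheep

1275.52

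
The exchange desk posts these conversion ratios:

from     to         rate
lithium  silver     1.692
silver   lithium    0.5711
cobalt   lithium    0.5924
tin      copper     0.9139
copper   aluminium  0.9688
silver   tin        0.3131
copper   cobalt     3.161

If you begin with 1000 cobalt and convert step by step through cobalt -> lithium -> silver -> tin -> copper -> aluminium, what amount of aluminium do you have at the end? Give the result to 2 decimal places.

1000 cobalt × 0.5924 = 592.4 lithium
592.4 lithium × 1.692 = 1002.3408 silver
1002.3408 silver × 0.3131 = 313.83290448 tin
313.83290448 tin × 0.9139 = 286.811891404272 copper
286.811891404272 copper × 0.9688 = 277.8633603924587136 aluminium

277.86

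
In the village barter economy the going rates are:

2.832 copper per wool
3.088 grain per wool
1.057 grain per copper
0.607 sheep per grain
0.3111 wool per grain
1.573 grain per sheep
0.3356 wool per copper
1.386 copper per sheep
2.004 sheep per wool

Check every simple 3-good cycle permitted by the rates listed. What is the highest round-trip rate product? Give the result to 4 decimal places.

0.9807

sheep→grain→wool→sheep: 1.573 × 0.3111 × 2.004 = 0.98068
copper→wool→sheep→copper: 0.3356 × 2.004 × 1.386 = 0.93214
copper→grain→wool→copper: 1.057 × 0.3111 × 2.832 = 0.93125
copper→grain→sheep→copper: 1.057 × 0.607 × 1.386 = 0.88926
Maximum is sheep→grain→wool→sheep at 0.9807; no arbitrage — every cycle loses value.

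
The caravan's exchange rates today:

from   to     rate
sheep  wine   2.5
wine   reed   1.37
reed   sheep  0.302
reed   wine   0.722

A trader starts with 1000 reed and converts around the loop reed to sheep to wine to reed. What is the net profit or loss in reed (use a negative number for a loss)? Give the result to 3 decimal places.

1000 reed × 0.302 = 302 sheep
302 sheep × 2.5 = 755 wine
755 wine × 1.37 = 1034.35 reed
Net change: 1034.35 − 1000 = 34.35 reed

34.350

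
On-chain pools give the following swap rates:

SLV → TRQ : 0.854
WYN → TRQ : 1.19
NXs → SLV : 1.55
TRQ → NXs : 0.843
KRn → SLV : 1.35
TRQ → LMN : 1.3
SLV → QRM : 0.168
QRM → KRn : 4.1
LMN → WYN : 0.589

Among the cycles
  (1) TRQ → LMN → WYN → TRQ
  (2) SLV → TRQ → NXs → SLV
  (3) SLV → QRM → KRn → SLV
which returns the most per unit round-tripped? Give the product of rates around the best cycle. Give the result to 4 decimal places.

1.1159

(1) 1.3 × 0.589 × 1.19 = 0.91118
(2) 0.854 × 0.843 × 1.55 = 1.11588
(3) 0.168 × 4.1 × 1.35 = 0.92988
Highest is cycle (2) at 1.1159 (>1, arbitrage).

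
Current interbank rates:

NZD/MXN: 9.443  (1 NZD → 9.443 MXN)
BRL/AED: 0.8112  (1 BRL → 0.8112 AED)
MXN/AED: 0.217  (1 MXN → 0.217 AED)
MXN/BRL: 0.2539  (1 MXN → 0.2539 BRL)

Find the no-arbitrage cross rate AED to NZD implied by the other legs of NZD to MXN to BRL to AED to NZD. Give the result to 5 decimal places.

Known legs of the cycle: 9.443 × 0.2539 × 0.8112 = 1.94491503024
For no arbitrage the full-cycle product must be 1, so the missing rate is 1 / 1.94491503024 ≈ 0.5141613.

0.51416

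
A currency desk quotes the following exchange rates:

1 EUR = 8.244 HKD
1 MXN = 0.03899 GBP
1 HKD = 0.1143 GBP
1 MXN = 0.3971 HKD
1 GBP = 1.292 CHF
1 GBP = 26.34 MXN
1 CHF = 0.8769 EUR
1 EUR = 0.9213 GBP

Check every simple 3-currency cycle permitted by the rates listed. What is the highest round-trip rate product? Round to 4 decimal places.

1.1955

HKD→GBP→MXN→HKD: 0.1143 × 26.34 × 0.3971 = 1.19553
CHF→EUR→GBP→CHF: 0.8769 × 0.9213 × 1.292 = 1.04379
Maximum is HKD→GBP→MXN→HKD at 1.1955; arbitrage exists.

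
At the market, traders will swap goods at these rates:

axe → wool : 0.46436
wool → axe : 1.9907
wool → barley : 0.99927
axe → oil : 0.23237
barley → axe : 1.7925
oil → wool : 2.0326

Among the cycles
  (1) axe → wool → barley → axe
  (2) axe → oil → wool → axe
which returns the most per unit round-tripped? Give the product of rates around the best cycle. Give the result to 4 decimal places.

(1) 0.46436 × 0.99927 × 1.7925 = 0.83176
(2) 0.23237 × 2.0326 × 1.9907 = 0.94024
Highest is cycle (2) at 0.9402 (≤1, no arbitrage).

0.9402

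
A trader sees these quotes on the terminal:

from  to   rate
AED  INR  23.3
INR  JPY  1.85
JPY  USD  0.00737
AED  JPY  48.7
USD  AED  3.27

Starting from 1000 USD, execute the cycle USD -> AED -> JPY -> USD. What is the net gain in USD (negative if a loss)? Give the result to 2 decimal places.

173.67

1000 USD × 3.27 = 3270 AED
3270 AED × 48.7 = 159249 JPY
159249 JPY × 0.00737 = 1173.66513 USD
Net change: 1173.66513 − 1000 = 173.66513 USD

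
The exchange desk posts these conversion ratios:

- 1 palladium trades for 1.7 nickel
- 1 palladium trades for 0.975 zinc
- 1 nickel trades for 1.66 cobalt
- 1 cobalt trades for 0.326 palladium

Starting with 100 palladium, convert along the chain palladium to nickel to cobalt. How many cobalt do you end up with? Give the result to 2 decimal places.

282.20

100 palladium × 1.7 = 170 nickel
170 nickel × 1.66 = 282.2 cobalt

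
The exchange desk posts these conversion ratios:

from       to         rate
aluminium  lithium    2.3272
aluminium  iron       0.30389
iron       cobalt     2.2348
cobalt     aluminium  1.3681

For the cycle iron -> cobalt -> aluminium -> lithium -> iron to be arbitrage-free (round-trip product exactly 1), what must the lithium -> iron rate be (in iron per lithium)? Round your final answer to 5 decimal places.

Known legs of the cycle: 2.2348 × 1.3681 × 2.3272 = 7.115250816736
For no arbitrage the full-cycle product must be 1, so the missing rate is 1 / 7.115250816736 ≈ 0.1405432.

0.14054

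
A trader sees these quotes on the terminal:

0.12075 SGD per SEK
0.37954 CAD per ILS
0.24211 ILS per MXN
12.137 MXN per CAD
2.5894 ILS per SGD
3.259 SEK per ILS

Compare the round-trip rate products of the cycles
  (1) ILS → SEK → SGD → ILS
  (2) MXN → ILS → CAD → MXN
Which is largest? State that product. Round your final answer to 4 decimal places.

1.1153

(1) 3.259 × 0.12075 × 2.5894 = 1.01899
(2) 0.24211 × 0.37954 × 12.137 = 1.11527
Highest is cycle (2) at 1.1153 (>1, arbitrage).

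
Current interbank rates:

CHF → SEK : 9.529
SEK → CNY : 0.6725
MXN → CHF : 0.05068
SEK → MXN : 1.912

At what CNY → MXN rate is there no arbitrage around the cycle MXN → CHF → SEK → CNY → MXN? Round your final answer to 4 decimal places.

3.0791

Known legs of the cycle: 0.05068 × 9.529 × 0.6725 = 0.3247702367
For no arbitrage the full-cycle product must be 1, so the missing rate is 1 / 0.3247702367 ≈ 3.079100.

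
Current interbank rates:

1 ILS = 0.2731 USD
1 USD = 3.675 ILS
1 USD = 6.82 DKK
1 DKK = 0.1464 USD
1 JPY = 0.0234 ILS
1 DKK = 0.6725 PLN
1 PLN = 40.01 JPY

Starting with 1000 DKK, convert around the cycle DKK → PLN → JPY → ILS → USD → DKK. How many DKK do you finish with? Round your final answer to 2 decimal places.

1000 DKK × 0.6725 = 672.5 PLN
672.5 PLN × 40.01 = 26906.725 JPY
26906.725 JPY × 0.0234 = 629.617365 ILS
629.617365 ILS × 0.2731 = 171.9485023815 USD
171.9485023815 USD × 6.82 = 1172.68878624183 DKK

1172.69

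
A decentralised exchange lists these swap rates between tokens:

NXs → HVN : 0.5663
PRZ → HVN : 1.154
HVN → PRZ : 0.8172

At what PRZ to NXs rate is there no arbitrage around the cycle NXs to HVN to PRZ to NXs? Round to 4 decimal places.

2.1609

Known legs of the cycle: 0.5663 × 0.8172 = 0.46278036
For no arbitrage the full-cycle product must be 1, so the missing rate is 1 / 0.46278036 ≈ 2.160852.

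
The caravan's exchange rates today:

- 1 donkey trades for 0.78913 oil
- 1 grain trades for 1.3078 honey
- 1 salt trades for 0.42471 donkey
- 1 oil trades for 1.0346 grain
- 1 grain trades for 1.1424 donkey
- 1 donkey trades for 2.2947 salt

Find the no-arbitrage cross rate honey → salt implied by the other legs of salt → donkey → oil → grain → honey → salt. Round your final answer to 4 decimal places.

Known legs of the cycle: 0.42471 × 0.78913 × 1.0346 × 1.3078 = 0.453476564663846724
For no arbitrage the full-cycle product must be 1, so the missing rate is 1 / 0.453476564663846724 ≈ 2.205186.

2.2052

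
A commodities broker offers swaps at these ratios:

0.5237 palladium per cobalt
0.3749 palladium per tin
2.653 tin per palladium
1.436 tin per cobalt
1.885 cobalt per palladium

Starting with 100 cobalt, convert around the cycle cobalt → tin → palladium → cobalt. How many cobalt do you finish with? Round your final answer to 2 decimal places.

101.48

100 cobalt × 1.436 = 143.6 tin
143.6 tin × 0.3749 = 53.83564 palladium
53.83564 palladium × 1.885 = 101.4801814 cobalt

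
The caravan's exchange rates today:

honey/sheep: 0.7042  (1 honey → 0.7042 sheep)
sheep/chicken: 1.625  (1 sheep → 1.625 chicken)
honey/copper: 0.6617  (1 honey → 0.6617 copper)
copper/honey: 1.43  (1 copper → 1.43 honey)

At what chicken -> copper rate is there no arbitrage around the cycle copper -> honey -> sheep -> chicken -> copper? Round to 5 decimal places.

0.61110

Known legs of the cycle: 1.43 × 0.7042 × 1.625 = 1.63638475
For no arbitrage the full-cycle product must be 1, so the missing rate is 1 / 1.63638475 ≈ 0.6111032.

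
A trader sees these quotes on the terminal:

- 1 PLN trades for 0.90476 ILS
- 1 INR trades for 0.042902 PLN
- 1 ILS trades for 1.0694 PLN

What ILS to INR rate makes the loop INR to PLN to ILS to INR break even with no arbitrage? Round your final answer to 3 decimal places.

Known legs of the cycle: 0.042902 × 0.90476 = 0.03881601352
For no arbitrage the full-cycle product must be 1, so the missing rate is 1 / 0.03881601352 ≈ 25.76256.

25.763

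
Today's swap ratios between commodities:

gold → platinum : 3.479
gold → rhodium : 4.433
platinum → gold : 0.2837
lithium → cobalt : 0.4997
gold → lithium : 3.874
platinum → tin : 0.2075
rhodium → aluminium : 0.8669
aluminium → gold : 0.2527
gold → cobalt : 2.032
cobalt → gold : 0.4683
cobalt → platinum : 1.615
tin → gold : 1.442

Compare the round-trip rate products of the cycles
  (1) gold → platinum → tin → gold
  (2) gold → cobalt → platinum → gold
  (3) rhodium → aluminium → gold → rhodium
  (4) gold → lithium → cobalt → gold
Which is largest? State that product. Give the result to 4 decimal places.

(1) 3.479 × 0.2075 × 1.442 = 1.04097
(2) 2.032 × 1.615 × 0.2837 = 0.93101
(3) 0.8669 × 0.2527 × 4.433 = 0.97112
(4) 3.874 × 0.4997 × 0.4683 = 0.90655
Highest is cycle (1) at 1.0410 (>1, arbitrage).

1.0410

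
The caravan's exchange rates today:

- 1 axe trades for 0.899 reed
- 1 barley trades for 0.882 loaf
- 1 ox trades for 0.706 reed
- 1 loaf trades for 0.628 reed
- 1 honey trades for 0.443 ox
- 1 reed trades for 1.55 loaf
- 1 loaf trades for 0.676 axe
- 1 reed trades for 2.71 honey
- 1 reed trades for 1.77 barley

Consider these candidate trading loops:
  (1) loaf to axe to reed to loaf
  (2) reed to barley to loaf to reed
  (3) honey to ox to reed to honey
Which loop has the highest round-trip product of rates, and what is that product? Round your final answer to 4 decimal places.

0.9804

(1) 0.676 × 0.899 × 1.55 = 0.94197
(2) 1.77 × 0.882 × 0.628 = 0.98040
(3) 0.443 × 0.706 × 2.71 = 0.84757
Highest is cycle (2) at 0.9804 (≤1, no arbitrage).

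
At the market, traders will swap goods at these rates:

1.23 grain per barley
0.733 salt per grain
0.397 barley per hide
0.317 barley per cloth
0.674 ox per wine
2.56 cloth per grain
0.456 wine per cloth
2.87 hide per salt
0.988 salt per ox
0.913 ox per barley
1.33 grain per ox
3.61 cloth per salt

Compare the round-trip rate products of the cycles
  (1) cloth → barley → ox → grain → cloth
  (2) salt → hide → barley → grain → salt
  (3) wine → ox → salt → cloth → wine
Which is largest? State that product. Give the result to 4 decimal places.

1.0962

(1) 0.317 × 0.913 × 1.33 × 2.56 = 0.98542
(2) 2.87 × 0.397 × 1.23 × 0.733 = 1.02726
(3) 0.674 × 0.988 × 3.61 × 0.456 = 1.09620
Highest is cycle (3) at 1.0962 (>1, arbitrage).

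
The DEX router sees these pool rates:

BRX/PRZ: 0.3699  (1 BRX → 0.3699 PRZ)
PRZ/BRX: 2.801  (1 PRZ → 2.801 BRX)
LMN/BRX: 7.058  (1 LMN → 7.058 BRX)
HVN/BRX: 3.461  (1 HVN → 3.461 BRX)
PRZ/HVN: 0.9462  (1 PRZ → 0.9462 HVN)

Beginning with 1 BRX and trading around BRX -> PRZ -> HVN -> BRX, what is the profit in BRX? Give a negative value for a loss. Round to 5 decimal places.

0.21135

1 BRX × 0.3699 = 0.3699 PRZ
0.3699 PRZ × 0.9462 = 0.34999938 HVN
0.34999938 HVN × 3.461 = 1.21134785418 BRX
Net change: 1.21134785418 − 1 = 0.21134785418 BRX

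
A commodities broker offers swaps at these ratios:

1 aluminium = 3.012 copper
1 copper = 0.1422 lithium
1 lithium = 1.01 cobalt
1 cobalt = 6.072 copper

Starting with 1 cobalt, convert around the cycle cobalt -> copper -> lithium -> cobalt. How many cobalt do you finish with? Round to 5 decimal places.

1 cobalt × 6.072 = 6.072 copper
6.072 copper × 0.1422 = 0.8634384 lithium
0.8634384 lithium × 1.01 = 0.872072784 cobalt

0.87207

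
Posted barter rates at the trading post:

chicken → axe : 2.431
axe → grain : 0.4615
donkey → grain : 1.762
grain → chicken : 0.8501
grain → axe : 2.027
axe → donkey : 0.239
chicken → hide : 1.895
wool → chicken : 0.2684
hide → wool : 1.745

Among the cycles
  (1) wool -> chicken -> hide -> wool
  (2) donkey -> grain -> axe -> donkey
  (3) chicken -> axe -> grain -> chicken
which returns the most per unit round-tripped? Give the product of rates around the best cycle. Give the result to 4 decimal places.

0.9537

(1) 0.2684 × 1.895 × 1.745 = 0.88754
(2) 1.762 × 2.027 × 0.239 = 0.85361
(3) 2.431 × 0.4615 × 0.8501 = 0.95373
Highest is cycle (3) at 0.9537 (≤1, no arbitrage).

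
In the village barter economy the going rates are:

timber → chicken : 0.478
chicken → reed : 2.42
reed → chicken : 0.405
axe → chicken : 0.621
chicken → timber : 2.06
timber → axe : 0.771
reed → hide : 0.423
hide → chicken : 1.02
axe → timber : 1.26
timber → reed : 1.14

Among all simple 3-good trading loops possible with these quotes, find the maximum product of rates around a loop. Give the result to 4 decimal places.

reed→hide→chicken→reed: 0.423 × 1.02 × 2.42 = 1.04413
axe→chicken→timber→axe: 0.621 × 2.06 × 0.771 = 0.98631
reed→chicken→timber→reed: 0.405 × 2.06 × 1.14 = 0.95110
Maximum is reed→hide→chicken→reed at 1.0441; arbitrage exists.

1.0441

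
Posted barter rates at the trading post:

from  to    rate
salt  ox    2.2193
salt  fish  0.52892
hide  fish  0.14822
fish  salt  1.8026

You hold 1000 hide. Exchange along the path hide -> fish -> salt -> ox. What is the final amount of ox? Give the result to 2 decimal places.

1000 hide × 0.14822 = 148.22 fish
148.22 fish × 1.8026 = 267.181372 salt
267.181372 salt × 2.2193 = 592.9556188796 ox

592.96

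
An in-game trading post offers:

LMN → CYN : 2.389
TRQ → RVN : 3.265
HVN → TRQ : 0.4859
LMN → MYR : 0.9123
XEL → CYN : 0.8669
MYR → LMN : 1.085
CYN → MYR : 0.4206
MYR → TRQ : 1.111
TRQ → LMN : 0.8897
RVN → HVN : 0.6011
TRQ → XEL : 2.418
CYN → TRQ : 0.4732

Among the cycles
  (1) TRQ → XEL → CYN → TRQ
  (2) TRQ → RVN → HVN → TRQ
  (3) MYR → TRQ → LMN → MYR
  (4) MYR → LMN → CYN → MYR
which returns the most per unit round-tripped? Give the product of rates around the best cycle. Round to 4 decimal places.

(1) 2.418 × 0.8669 × 0.4732 = 0.99190
(2) 3.265 × 0.6011 × 0.4859 = 0.95362
(3) 1.111 × 0.8897 × 0.9123 = 0.90177
(4) 1.085 × 2.389 × 0.4206 = 1.09022
Highest is cycle (4) at 1.0902 (>1, arbitrage).

1.0902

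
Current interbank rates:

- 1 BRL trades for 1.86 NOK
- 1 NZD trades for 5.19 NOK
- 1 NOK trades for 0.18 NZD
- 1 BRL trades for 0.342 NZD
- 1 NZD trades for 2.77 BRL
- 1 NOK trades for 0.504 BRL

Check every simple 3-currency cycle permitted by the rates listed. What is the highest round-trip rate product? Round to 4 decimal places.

0.9274

NZD→BRL→NOK→NZD: 2.77 × 1.86 × 0.18 = 0.92740
NZD→NOK→BRL→NZD: 5.19 × 0.504 × 0.342 = 0.89459
Maximum is NZD→BRL→NOK→NZD at 0.9274; no arbitrage — every cycle loses value.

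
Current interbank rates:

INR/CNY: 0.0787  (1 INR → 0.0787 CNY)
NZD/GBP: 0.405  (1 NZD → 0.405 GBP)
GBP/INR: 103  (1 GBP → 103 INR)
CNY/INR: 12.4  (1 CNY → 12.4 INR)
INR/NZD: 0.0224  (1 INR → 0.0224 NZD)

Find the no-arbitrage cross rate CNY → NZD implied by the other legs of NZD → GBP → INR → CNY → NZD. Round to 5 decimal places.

0.30460

Known legs of the cycle: 0.405 × 103 × 0.0787 = 3.2829705
For no arbitrage the full-cycle product must be 1, so the missing rate is 1 / 3.2829705 ≈ 0.3046022.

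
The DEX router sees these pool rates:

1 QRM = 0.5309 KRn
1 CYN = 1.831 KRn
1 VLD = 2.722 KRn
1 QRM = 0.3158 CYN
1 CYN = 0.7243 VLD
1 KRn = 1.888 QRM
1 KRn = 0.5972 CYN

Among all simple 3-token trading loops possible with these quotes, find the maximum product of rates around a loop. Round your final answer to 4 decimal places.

CYN→VLD→KRn→CYN: 0.7243 × 2.722 × 0.5972 = 1.17741
CYN→KRn→QRM→CYN: 1.831 × 1.888 × 0.3158 = 1.09170
Maximum is CYN→VLD→KRn→CYN at 1.1774; arbitrage exists.

1.1774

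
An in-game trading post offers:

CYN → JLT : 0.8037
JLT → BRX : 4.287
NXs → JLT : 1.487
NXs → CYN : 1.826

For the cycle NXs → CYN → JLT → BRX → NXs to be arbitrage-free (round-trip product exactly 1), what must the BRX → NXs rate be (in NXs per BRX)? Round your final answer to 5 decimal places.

Known legs of the cycle: 1.826 × 0.8037 × 4.287 = 6.2914134294
For no arbitrage the full-cycle product must be 1, so the missing rate is 1 / 6.2914134294 ≈ 0.1589468.

0.15895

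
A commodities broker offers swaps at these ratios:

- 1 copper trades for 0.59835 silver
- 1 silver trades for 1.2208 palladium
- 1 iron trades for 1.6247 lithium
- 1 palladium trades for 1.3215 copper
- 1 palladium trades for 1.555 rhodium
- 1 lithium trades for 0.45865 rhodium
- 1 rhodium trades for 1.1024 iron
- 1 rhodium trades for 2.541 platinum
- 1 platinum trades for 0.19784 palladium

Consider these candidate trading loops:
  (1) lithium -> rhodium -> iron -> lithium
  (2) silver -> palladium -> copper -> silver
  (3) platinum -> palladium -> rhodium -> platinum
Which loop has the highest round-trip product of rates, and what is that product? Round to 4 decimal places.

0.9653

(1) 0.45865 × 1.1024 × 1.6247 = 0.82147
(2) 1.2208 × 1.3215 × 0.59835 = 0.96531
(3) 0.19784 × 1.555 × 2.541 = 0.78172
Highest is cycle (2) at 0.9653 (≤1, no arbitrage).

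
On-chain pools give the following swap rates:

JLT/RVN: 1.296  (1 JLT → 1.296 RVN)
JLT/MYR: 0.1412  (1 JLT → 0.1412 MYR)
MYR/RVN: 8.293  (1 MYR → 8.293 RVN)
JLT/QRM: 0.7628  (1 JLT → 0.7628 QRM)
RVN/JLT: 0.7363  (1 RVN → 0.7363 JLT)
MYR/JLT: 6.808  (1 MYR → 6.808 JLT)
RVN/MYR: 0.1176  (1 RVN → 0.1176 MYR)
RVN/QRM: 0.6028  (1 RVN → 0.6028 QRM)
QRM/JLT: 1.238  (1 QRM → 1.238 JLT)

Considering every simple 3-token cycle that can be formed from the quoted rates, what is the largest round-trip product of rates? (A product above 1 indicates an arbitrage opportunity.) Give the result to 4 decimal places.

MYR→JLT→RVN→MYR: 6.808 × 1.296 × 0.1176 = 1.03760
QRM→JLT→RVN→QRM: 1.238 × 1.296 × 0.6028 = 0.96716
MYR→RVN→JLT→MYR: 8.293 × 0.7363 × 0.1412 = 0.86219
Maximum is MYR→JLT→RVN→MYR at 1.0376; arbitrage exists.

1.0376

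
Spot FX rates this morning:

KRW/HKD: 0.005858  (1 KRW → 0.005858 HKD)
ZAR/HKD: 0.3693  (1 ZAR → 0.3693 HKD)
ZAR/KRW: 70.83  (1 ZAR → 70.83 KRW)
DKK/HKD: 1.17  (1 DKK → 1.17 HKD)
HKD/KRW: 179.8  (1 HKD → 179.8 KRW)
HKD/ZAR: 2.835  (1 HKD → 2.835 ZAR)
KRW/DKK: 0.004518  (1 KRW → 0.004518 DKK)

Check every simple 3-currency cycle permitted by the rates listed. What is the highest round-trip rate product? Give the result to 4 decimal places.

1.1763

HKD→ZAR→KRW→HKD: 2.835 × 70.83 × 0.005858 = 1.17630
HKD→KRW→DKK→HKD: 179.8 × 0.004518 × 1.17 = 0.95043
Maximum is HKD→ZAR→KRW→HKD at 1.1763; arbitrage exists.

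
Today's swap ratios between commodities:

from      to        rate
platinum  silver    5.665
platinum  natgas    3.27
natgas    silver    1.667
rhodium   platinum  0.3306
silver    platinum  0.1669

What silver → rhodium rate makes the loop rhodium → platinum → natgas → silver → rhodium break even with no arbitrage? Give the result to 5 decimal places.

0.55490

Known legs of the cycle: 0.3306 × 3.27 × 1.667 = 1.802130354
For no arbitrage the full-cycle product must be 1, so the missing rate is 1 / 1.802130354 ≈ 0.5548988.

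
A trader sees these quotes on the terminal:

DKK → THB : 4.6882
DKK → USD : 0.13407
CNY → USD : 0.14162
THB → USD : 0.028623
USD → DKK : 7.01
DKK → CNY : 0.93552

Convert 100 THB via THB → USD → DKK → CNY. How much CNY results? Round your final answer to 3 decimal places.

100 THB × 0.028623 = 2.8623 USD
2.8623 USD × 7.01 = 20.064723 DKK
20.064723 DKK × 0.93552 = 18.77094966096 CNY

18.771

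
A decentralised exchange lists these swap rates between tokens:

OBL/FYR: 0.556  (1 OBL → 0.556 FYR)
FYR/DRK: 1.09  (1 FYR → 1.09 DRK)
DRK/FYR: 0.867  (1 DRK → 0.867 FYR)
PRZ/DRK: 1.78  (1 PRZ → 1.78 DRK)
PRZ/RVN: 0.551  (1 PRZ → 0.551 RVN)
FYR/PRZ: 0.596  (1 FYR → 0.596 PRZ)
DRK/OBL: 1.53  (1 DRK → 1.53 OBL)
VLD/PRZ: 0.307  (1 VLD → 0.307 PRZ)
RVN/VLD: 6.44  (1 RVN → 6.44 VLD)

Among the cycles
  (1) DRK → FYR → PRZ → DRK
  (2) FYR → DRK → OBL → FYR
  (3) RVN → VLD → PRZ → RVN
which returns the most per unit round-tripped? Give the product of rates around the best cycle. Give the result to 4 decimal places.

1.0894

(1) 0.867 × 0.596 × 1.78 = 0.91978
(2) 1.09 × 1.53 × 0.556 = 0.92724
(3) 6.44 × 0.307 × 0.551 = 1.08937
Highest is cycle (3) at 1.0894 (>1, arbitrage).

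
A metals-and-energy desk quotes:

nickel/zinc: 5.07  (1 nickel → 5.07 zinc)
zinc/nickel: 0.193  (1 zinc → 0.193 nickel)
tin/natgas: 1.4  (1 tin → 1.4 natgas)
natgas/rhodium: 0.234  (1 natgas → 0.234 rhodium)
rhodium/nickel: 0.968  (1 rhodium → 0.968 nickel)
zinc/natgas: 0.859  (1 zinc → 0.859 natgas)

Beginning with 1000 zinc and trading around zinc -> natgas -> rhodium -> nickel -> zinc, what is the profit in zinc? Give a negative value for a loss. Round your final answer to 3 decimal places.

1000 zinc × 0.859 = 859 natgas
859 natgas × 0.234 = 201.006 rhodium
201.006 rhodium × 0.968 = 194.573808 nickel
194.573808 nickel × 5.07 = 986.48920656 zinc
Net change: 986.48920656 − 1000 = -13.51079344 zinc

-13.511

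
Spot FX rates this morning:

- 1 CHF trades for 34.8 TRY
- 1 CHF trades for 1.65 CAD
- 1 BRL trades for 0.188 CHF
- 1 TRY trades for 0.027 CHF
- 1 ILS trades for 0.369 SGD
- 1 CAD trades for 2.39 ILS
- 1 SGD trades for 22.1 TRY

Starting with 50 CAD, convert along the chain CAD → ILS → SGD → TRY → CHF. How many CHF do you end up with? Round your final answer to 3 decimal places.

26.312

50 CAD × 2.39 = 119.5 ILS
119.5 ILS × 0.369 = 44.0955 SGD
44.0955 SGD × 22.1 = 974.51055 TRY
974.51055 TRY × 0.027 = 26.31178485 CHF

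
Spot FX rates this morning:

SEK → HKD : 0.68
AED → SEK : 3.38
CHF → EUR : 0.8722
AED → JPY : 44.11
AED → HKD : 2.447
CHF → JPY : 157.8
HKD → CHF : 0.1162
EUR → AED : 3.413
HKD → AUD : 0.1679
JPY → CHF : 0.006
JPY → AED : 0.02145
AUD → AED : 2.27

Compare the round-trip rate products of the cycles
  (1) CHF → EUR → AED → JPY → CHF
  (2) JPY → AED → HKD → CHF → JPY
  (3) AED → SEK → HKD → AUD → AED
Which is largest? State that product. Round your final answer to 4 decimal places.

(1) 0.8722 × 3.413 × 44.11 × 0.006 = 0.78784
(2) 0.02145 × 2.447 × 0.1162 × 157.8 = 0.96244
(3) 3.38 × 0.68 × 0.1679 × 2.27 = 0.87600
Highest is cycle (2) at 0.9624 (≤1, no arbitrage).

0.9624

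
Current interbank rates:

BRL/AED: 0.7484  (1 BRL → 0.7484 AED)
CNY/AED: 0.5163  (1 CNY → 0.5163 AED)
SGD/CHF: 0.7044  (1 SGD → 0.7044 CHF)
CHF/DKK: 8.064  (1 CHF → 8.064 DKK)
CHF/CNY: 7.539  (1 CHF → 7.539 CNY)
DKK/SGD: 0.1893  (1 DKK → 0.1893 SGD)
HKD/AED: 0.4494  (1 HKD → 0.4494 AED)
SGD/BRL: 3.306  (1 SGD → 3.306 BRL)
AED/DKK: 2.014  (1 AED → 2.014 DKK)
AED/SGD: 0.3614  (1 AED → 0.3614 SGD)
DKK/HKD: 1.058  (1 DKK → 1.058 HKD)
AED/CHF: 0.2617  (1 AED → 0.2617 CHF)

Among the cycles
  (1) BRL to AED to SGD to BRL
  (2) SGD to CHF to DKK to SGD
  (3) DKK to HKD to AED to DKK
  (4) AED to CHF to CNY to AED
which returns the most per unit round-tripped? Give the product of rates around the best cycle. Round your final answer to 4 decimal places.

(1) 0.7484 × 0.3614 × 3.306 = 0.89418
(2) 0.7044 × 8.064 × 0.1893 = 1.07528
(3) 1.058 × 0.4494 × 2.014 = 0.95759
(4) 0.2617 × 7.539 × 0.5163 = 1.01864
Highest is cycle (2) at 1.0753 (>1, arbitrage).

1.0753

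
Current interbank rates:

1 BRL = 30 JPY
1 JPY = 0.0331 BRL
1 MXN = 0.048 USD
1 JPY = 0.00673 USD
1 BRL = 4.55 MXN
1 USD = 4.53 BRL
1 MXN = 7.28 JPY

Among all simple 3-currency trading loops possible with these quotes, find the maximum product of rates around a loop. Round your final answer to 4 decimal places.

JPY→BRL→MXN→JPY: 0.0331 × 4.55 × 7.28 = 1.09640
USD→BRL→MXN→USD: 4.53 × 4.55 × 0.048 = 0.98935
USD→BRL→JPY→USD: 4.53 × 30 × 0.00673 = 0.91461
Maximum is JPY→BRL→MXN→JPY at 1.0964; arbitrage exists.

1.0964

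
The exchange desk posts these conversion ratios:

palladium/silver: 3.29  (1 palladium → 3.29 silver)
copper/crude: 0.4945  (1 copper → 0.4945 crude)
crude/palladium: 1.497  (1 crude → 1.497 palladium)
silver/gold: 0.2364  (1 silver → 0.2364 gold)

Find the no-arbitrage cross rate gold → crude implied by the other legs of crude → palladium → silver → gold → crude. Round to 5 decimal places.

Known legs of the cycle: 1.497 × 3.29 × 0.2364 = 1.164300732
For no arbitrage the full-cycle product must be 1, so the missing rate is 1 / 1.164300732 ≈ 0.8588846.

0.85888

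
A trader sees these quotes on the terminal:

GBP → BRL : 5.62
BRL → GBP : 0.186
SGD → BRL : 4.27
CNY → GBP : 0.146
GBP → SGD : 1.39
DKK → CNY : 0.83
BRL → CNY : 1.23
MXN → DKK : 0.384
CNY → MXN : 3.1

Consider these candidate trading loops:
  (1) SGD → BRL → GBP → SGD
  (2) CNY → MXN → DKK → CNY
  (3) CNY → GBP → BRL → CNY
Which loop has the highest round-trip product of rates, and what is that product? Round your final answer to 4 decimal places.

1.1040

(1) 4.27 × 0.186 × 1.39 = 1.10397
(2) 3.1 × 0.384 × 0.83 = 0.98803
(3) 0.146 × 5.62 × 1.23 = 1.00924
Highest is cycle (1) at 1.1040 (>1, arbitrage).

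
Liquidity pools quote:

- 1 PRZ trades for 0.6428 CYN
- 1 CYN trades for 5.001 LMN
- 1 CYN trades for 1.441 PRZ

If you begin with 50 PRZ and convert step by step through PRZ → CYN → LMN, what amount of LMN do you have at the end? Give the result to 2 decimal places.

160.73

50 PRZ × 0.6428 = 32.14 CYN
32.14 CYN × 5.001 = 160.73214 LMN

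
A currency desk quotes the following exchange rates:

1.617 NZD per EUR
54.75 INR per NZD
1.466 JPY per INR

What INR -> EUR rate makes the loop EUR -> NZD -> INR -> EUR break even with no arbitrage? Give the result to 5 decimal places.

0.01130

Known legs of the cycle: 1.617 × 54.75 = 88.53075
For no arbitrage the full-cycle product must be 1, so the missing rate is 1 / 88.53075 ≈ 0.0112955.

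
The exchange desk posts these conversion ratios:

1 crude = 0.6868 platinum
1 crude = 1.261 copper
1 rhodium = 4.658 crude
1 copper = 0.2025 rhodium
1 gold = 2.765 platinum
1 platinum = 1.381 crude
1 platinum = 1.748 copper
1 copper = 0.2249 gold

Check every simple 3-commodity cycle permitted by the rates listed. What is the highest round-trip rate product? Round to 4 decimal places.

1.1894

copper→rhodium→crude→copper: 0.2025 × 4.658 × 1.261 = 1.18943
gold→platinum→copper→gold: 2.765 × 1.748 × 0.2249 = 1.08699
Maximum is copper→rhodium→crude→copper at 1.1894; arbitrage exists.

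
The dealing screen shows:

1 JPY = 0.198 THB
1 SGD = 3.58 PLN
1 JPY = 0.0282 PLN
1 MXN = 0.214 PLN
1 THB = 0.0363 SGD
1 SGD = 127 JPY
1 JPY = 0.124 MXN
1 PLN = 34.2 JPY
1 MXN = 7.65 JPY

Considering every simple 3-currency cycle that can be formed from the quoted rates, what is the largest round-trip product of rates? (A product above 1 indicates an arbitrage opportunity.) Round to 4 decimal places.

SGD→JPY→THB→SGD: 127 × 0.198 × 0.0363 = 0.91280
PLN→JPY→MXN→PLN: 34.2 × 0.124 × 0.214 = 0.90753
Maximum is SGD→JPY→THB→SGD at 0.9128; no arbitrage — every cycle loses value.

0.9128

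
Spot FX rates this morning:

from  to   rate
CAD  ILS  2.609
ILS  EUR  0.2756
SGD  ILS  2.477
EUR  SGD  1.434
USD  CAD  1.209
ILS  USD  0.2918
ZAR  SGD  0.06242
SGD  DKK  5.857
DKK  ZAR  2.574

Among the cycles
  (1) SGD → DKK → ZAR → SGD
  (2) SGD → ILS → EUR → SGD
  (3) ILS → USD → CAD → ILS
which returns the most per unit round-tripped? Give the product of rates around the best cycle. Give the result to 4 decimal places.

0.9789

(1) 5.857 × 2.574 × 0.06242 = 0.94104
(2) 2.477 × 0.2756 × 1.434 = 0.97894
(3) 0.2918 × 1.209 × 2.609 = 0.92042
Highest is cycle (2) at 0.9789 (≤1, no arbitrage).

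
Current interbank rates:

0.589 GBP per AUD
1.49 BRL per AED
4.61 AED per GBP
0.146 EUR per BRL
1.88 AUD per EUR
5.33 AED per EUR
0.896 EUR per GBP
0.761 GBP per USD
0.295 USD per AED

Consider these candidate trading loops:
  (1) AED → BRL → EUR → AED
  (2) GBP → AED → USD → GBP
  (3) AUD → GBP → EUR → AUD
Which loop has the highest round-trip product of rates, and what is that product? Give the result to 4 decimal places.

(1) 1.49 × 0.146 × 5.33 = 1.15949
(2) 4.61 × 0.295 × 0.761 = 1.03492
(3) 0.589 × 0.896 × 1.88 = 0.99216
Highest is cycle (1) at 1.1595 (>1, arbitrage).

1.1595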